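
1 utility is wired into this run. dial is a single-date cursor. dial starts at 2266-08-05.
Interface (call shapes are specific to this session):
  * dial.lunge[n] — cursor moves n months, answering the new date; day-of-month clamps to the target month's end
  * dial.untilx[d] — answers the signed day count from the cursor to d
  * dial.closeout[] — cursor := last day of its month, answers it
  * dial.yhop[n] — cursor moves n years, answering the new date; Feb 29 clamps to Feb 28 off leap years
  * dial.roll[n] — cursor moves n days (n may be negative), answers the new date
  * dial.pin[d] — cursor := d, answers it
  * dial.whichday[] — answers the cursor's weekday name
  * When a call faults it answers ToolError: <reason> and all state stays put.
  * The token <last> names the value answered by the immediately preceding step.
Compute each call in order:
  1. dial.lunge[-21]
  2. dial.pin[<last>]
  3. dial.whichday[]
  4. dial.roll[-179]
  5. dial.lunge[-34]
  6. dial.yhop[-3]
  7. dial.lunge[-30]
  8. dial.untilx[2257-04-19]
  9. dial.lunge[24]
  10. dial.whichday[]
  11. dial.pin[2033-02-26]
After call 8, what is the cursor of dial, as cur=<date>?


Answer: cur=2256-01-10

Derivation:
% dial.lunge n='-21'
[out] 2264-11-05
% dial.pin d='<last>'
[out] 2264-11-05
% dial.whichday
[out] Saturday
% dial.roll n='-179'
[out] 2264-05-10
% dial.lunge n='-34'
[out] 2261-07-10
% dial.yhop n='-3'
[out] 2258-07-10
% dial.lunge n='-30'
[out] 2256-01-10
% dial.untilx d='2257-04-19'
[out] 465
% dial.lunge n='24'
[out] 2258-01-10
% dial.whichday
[out] Sunday
% dial.pin d='2033-02-26'
[out] 2033-02-26


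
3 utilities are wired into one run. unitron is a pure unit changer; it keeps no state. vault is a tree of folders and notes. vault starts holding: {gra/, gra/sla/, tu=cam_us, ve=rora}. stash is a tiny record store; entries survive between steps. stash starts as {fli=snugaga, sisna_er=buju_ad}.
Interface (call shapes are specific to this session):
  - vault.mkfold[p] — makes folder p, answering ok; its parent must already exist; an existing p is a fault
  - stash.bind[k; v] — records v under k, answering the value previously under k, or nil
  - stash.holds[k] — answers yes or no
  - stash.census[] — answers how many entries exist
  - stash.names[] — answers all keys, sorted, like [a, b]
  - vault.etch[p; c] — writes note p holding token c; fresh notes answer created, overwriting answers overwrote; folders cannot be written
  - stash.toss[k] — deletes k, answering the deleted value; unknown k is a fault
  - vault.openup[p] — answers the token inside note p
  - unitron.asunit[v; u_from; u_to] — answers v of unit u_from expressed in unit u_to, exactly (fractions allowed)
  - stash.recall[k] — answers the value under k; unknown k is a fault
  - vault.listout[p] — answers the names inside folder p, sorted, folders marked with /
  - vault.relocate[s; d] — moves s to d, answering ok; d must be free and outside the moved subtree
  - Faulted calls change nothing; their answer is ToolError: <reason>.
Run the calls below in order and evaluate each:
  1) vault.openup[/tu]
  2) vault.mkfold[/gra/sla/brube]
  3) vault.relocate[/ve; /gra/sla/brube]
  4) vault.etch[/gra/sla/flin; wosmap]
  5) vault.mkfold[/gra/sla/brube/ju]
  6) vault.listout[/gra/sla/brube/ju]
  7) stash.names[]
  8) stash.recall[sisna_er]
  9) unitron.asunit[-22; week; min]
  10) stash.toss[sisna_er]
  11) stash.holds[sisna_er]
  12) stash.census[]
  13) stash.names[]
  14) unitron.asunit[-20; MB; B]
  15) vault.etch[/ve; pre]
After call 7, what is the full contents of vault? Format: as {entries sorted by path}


-> vault.openup(/tu)
<- cam_us
-> vault.mkfold(/gra/sla/brube)
<- ok
-> vault.relocate(/ve, /gra/sla/brube)
<- ToolError: exists
-> vault.etch(/gra/sla/flin, wosmap)
<- created
-> vault.mkfold(/gra/sla/brube/ju)
<- ok
-> vault.listout(/gra/sla/brube/ju)
<- []
-> stash.names()
<- [fli, sisna_er]
-> stash.recall(sisna_er)
<- buju_ad
-> unitron.asunit(-22, week, min)
<- -221760
-> stash.toss(sisna_er)
<- buju_ad
-> stash.holds(sisna_er)
<- no
-> stash.census()
<- 1
-> stash.names()
<- [fli]
-> unitron.asunit(-20, MB, B)
<- -20000000
-> vault.etch(/ve, pre)
<- overwrote

Answer: {gra/, gra/sla/, gra/sla/brube/, gra/sla/brube/ju/, gra/sla/flin=wosmap, tu=cam_us, ve=rora}


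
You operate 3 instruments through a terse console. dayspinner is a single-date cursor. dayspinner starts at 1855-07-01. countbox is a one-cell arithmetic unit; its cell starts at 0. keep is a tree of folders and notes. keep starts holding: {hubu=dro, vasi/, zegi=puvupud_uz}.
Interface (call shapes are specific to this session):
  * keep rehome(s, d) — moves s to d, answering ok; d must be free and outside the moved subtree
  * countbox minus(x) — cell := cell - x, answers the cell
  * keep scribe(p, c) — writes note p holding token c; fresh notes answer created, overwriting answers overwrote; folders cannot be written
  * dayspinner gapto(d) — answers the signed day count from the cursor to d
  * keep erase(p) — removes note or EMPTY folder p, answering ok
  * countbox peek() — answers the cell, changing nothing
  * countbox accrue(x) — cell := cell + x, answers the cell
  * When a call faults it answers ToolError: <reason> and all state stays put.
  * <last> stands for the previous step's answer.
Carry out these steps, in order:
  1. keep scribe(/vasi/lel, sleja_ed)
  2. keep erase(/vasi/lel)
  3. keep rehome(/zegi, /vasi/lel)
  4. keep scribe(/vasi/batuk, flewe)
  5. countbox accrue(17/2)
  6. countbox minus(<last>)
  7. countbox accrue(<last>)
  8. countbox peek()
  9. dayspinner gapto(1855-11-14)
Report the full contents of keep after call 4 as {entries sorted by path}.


Answer: {hubu=dro, vasi/, vasi/batuk=flewe, vasi/lel=puvupud_uz}

Derivation:
I try keep scribe(/vasi/lel, sleja_ed), and get created.
I call keep erase(/vasi/lel), and get ok.
I use keep rehome(/zegi, /vasi/lel): ok.
Next I call keep scribe(/vasi/batuk, flewe), → created.
Then countbox accrue(17/2), and get 17/2.
I use countbox minus(<last>), → 0.
Then countbox accrue(<last>), which returns 0.
Now I run countbox peek, giving 0.
I run dayspinner gapto(1855-11-14), and get 136.


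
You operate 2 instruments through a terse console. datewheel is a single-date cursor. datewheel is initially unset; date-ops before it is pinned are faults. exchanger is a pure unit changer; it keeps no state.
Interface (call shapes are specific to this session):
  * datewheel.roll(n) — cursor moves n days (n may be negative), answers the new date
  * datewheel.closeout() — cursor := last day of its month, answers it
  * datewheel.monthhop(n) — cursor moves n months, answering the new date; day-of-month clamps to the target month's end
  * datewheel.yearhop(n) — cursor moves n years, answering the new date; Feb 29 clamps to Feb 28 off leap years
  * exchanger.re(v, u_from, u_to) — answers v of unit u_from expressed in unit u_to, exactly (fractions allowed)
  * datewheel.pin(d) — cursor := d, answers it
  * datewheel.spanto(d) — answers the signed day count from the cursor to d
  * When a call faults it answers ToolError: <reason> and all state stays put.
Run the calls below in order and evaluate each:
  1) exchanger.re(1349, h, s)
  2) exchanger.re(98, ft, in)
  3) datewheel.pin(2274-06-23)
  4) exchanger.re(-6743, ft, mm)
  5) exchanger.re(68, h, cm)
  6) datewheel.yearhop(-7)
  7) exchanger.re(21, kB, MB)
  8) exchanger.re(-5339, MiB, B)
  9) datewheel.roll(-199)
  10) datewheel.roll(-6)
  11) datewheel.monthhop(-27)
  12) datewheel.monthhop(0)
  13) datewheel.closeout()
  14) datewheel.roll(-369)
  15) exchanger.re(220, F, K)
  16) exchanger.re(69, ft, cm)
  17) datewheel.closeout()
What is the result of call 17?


I invoke re with v=1349, u_from=h, u_to=s: 4856400.
Using re with v=98, u_from=ft, u_to=in, and observe 1176.
Next I call pin with d=2274-06-23, yielding 2274-06-23.
Next I call re with v=-6743, u_from=ft, u_to=mm, and get -10276332/5.
I try re with v=68, u_from=h, u_to=cm, and see ToolError: incompatible units.
Now I run yearhop with n=-7, — result: 2267-06-23.
Invoking re with v=21, u_from=kB, u_to=MB, → 21/1000.
Invoking re with v=-5339, u_from=MiB, u_to=B, giving -5598347264.
I run roll with n=-199, and get 2266-12-06.
Invoking roll with n=-6, → 2266-11-30.
Using monthhop with n=-27, → 2264-08-30.
Next I call monthhop with n=0, and observe 2264-08-30.
Calling closeout(), giving 2264-08-31.
I run roll with n=-369, and observe 2263-08-28.
Now I run re with v=220, u_from=F, u_to=K, yielding 67967/180.
Next I call re with v=69, u_from=ft, u_to=cm, and see 52578/25.
Invoking closeout(), which returns 2263-08-31.

Answer: 2263-08-31


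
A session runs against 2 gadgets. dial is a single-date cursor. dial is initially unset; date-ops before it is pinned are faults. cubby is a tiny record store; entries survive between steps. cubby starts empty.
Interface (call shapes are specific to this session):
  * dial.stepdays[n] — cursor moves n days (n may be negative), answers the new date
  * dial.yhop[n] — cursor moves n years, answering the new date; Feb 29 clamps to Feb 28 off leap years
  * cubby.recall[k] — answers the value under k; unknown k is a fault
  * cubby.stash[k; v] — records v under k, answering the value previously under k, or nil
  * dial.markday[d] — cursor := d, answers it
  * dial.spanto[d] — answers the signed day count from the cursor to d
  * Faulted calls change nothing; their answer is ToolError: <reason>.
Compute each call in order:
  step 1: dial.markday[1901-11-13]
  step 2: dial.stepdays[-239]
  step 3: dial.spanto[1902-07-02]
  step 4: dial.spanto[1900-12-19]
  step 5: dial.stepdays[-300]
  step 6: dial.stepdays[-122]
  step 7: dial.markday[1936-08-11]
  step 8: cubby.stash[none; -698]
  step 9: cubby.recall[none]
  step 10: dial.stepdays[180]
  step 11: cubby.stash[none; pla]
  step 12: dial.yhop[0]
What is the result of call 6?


> dial.markday d→1901-11-13
= 1901-11-13
> dial.stepdays n→-239
= 1901-03-19
> dial.spanto d→1902-07-02
= 470
> dial.spanto d→1900-12-19
= -90
> dial.stepdays n→-300
= 1900-05-23
> dial.stepdays n→-122
= 1900-01-21
> dial.markday d→1936-08-11
= 1936-08-11
> cubby.stash k→none v→-698
= nil
> cubby.recall k→none
= -698
> dial.stepdays n→180
= 1937-02-07
> cubby.stash k→none v→pla
= -698
> dial.yhop n→0
= 1937-02-07

Answer: 1900-01-21


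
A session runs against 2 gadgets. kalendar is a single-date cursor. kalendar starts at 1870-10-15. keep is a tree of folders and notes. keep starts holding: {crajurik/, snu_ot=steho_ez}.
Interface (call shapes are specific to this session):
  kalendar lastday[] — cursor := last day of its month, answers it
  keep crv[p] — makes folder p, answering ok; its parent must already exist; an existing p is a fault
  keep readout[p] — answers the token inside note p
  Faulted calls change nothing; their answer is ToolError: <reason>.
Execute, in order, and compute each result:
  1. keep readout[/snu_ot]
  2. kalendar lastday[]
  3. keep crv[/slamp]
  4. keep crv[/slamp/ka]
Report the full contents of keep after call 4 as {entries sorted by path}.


Answer: {crajurik/, slamp/, slamp/ka/, snu_ot=steho_ez}

Derivation:
! keep readout(p=/snu_ot) => steho_ez
! kalendar lastday() => 1870-10-31
! keep crv(p=/slamp) => ok
! keep crv(p=/slamp/ka) => ok


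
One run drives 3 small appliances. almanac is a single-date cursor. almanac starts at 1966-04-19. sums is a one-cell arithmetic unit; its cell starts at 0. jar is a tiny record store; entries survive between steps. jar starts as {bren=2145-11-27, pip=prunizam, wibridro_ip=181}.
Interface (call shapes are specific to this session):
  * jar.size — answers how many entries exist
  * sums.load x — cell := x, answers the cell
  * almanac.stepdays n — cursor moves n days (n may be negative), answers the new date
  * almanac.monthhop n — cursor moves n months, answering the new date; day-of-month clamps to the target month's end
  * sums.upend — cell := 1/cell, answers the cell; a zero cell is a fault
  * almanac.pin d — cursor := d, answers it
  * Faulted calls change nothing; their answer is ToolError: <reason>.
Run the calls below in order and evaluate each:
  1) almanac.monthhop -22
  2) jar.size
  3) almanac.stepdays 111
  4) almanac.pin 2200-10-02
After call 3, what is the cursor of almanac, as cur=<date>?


# almanac.monthhop(n→-22) == 1964-06-19
# jar.size() == 3
# almanac.stepdays(n→111) == 1964-10-08
# almanac.pin(d→2200-10-02) == 2200-10-02

Answer: cur=1964-10-08


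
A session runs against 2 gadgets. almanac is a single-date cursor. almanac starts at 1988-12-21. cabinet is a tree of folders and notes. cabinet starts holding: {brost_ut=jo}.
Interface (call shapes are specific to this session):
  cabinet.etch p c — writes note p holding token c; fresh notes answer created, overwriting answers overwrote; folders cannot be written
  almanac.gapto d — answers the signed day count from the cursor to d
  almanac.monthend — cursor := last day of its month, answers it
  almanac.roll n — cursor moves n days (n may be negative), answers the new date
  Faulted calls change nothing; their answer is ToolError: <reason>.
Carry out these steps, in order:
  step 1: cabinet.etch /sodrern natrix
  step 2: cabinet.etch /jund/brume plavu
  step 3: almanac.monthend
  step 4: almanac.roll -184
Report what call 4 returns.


Answer: 1988-06-30

Derivation:
Step: cabinet.etch[p: /sodrern; c: natrix]
Result: created
Step: cabinet.etch[p: /jund/brume; c: plavu]
Result: ToolError: no parent
Step: almanac.monthend[]
Result: 1988-12-31
Step: almanac.roll[n: -184]
Result: 1988-06-30


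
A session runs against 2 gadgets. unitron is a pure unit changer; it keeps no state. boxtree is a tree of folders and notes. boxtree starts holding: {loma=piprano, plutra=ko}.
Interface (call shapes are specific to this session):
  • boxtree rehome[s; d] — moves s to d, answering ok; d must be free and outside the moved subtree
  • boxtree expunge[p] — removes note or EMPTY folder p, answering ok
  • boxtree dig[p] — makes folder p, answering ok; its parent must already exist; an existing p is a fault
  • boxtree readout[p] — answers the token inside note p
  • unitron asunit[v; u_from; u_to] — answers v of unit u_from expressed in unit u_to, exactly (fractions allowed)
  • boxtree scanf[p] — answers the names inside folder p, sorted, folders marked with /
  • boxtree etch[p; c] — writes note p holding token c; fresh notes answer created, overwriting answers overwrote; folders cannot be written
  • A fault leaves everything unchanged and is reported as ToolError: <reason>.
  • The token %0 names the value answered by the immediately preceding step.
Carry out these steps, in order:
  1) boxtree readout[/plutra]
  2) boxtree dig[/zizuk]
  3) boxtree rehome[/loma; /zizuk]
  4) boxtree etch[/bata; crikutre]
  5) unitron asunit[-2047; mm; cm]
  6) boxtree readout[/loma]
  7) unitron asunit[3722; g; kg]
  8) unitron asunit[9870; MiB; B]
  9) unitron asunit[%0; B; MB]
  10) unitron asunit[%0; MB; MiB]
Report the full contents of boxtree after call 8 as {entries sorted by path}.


% boxtree readout p→/plutra
:: ko
% boxtree dig p→/zizuk
:: ok
% boxtree rehome s→/loma d→/zizuk
:: ToolError: exists
% boxtree etch p→/bata c→crikutre
:: created
% unitron asunit v→-2047 u_from→mm u_to→cm
:: -2047/10
% boxtree readout p→/loma
:: piprano
% unitron asunit v→3722 u_from→g u_to→kg
:: 1861/500
% unitron asunit v→9870 u_from→MiB u_to→B
:: 10349445120
% unitron asunit v→%0 u_from→B u_to→MB
:: 32342016/3125
% unitron asunit v→%0 u_from→MB u_to→MiB
:: 9870

Answer: {bata=crikutre, loma=piprano, plutra=ko, zizuk/}


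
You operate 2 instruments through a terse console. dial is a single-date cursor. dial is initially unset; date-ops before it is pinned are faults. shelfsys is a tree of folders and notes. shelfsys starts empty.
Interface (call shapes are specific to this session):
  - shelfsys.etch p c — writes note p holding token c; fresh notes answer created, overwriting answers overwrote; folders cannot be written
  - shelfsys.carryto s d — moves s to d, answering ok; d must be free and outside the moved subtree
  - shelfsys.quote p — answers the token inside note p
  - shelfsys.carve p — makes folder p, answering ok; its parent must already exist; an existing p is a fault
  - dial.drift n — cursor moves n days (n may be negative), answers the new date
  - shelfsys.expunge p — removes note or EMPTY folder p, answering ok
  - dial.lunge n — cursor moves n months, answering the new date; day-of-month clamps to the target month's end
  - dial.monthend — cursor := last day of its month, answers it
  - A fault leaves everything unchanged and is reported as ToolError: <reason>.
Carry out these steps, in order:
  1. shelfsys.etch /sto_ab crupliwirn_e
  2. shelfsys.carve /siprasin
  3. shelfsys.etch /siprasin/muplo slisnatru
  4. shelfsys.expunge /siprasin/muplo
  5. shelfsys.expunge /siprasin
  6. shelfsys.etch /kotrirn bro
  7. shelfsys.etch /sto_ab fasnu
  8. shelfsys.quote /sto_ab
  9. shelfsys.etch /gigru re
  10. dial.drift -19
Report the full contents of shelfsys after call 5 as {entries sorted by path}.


Answer: {sto_ab=crupliwirn_e}

Derivation:
[in] shelfsys.etch /sto_ab crupliwirn_e
= created
[in] shelfsys.carve /siprasin
= ok
[in] shelfsys.etch /siprasin/muplo slisnatru
= created
[in] shelfsys.expunge /siprasin/muplo
= ok
[in] shelfsys.expunge /siprasin
= ok
[in] shelfsys.etch /kotrirn bro
= created
[in] shelfsys.etch /sto_ab fasnu
= overwrote
[in] shelfsys.quote /sto_ab
= fasnu
[in] shelfsys.etch /gigru re
= created
[in] dial.drift -19
= ToolError: no date set


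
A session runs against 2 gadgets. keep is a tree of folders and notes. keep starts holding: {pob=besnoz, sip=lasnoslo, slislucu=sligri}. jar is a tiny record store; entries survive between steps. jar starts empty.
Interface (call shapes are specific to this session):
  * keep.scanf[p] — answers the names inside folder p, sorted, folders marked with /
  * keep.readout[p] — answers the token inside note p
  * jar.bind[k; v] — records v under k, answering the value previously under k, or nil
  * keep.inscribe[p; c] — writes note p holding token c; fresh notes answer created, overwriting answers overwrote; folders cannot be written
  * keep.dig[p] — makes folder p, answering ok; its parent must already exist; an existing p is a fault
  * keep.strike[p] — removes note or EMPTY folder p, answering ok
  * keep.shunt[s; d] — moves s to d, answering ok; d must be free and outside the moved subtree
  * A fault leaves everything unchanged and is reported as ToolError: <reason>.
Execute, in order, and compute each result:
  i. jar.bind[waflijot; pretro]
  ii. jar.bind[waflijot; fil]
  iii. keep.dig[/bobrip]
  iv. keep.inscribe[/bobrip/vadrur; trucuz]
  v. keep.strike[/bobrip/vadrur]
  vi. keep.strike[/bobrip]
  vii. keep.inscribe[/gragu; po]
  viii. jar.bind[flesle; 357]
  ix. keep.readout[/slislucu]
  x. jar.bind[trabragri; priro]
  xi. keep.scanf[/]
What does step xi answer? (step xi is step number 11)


[in] bind waflijot pretro
[out] nil
[in] bind waflijot fil
[out] pretro
[in] dig /bobrip
[out] ok
[in] inscribe /bobrip/vadrur trucuz
[out] created
[in] strike /bobrip/vadrur
[out] ok
[in] strike /bobrip
[out] ok
[in] inscribe /gragu po
[out] created
[in] bind flesle 357
[out] nil
[in] readout /slislucu
[out] sligri
[in] bind trabragri priro
[out] nil
[in] scanf /
[out] [gragu, pob, sip, slislucu]

Answer: [gragu, pob, sip, slislucu]


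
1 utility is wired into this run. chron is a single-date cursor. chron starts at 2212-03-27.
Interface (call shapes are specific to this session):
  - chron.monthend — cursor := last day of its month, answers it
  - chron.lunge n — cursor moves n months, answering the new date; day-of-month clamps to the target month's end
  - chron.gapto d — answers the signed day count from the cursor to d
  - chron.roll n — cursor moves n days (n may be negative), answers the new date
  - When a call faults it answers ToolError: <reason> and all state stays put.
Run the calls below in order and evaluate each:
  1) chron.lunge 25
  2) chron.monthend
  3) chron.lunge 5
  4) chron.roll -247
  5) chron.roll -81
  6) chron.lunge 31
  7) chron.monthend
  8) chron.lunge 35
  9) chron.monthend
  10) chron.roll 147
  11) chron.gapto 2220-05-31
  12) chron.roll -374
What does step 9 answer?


Answer: 2219-05-31

Derivation:
> lunge 25
= 2214-04-27
> monthend
= 2214-04-30
> lunge 5
= 2214-09-30
> roll -247
= 2214-01-26
> roll -81
= 2213-11-06
> lunge 31
= 2216-06-06
> monthend
= 2216-06-30
> lunge 35
= 2219-05-30
> monthend
= 2219-05-31
> roll 147
= 2219-10-25
> gapto 2220-05-31
= 219
> roll -374
= 2218-10-16


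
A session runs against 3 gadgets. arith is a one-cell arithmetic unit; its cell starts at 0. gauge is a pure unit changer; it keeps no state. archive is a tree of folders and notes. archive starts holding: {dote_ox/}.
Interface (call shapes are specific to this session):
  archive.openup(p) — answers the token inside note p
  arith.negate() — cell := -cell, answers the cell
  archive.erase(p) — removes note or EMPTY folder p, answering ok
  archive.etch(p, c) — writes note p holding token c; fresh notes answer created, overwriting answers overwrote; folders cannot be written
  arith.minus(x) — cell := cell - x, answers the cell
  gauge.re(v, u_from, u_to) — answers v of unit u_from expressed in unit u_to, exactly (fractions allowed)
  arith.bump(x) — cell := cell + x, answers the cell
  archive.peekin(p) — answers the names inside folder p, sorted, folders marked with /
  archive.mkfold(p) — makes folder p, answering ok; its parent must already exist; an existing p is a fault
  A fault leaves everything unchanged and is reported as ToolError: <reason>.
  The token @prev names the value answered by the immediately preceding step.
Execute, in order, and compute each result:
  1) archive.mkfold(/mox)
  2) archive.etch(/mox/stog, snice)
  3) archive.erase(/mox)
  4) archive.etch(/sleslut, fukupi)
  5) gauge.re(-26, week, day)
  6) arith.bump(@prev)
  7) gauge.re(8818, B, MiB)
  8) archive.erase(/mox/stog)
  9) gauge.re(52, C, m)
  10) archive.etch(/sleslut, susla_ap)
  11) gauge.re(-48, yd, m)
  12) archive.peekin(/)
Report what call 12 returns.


Answer: [dote_ox/, mox/, sleslut]

Derivation:
>>> archive.mkfold /mox
  ok
>>> archive.etch /mox/stog snice
  created
>>> archive.erase /mox
  ToolError: not empty
>>> archive.etch /sleslut fukupi
  created
>>> gauge.re -26 week day
  -182
>>> arith.bump @prev
  -182
>>> gauge.re 8818 B MiB
  4409/524288
>>> archive.erase /mox/stog
  ok
>>> gauge.re 52 C m
  ToolError: incompatible units
>>> archive.etch /sleslut susla_ap
  overwrote
>>> gauge.re -48 yd m
  -27432/625
>>> archive.peekin /
  [dote_ox/, mox/, sleslut]


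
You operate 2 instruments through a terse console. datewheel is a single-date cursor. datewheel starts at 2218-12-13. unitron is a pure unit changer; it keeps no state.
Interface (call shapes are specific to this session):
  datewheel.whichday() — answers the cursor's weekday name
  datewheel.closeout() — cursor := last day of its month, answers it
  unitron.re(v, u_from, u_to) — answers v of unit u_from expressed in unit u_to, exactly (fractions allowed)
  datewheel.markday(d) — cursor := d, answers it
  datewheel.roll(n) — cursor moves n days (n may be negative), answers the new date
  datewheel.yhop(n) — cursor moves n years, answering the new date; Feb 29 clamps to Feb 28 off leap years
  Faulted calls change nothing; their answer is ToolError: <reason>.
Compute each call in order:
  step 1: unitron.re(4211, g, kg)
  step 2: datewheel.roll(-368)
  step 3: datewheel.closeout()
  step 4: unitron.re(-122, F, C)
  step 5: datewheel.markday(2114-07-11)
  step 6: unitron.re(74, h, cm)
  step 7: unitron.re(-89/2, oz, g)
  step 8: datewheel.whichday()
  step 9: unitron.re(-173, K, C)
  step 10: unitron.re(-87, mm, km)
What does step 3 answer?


Answer: 2217-12-31

Derivation:
Calling unitron.re with 4211, g, kg, → 4211/1000.
Next I call datewheel.roll with -368, and observe 2217-12-10.
I call datewheel.closeout, — result: 2217-12-31.
Then unitron.re with -122, F, C, — result: -770/9.
Then datewheel.markday with 2114-07-11, which returns 2114-07-11.
Then unitron.re with 74, h, cm, and get ToolError: incompatible units.
Then unitron.re with -89/2, oz, g, and get -4036972093/3200000.
Next I call datewheel.whichday(), and observe Wednesday.
Calling unitron.re with -173, K, C, — result: -8923/20.
Now I run unitron.re with -87, mm, km, and see -87/1000000.


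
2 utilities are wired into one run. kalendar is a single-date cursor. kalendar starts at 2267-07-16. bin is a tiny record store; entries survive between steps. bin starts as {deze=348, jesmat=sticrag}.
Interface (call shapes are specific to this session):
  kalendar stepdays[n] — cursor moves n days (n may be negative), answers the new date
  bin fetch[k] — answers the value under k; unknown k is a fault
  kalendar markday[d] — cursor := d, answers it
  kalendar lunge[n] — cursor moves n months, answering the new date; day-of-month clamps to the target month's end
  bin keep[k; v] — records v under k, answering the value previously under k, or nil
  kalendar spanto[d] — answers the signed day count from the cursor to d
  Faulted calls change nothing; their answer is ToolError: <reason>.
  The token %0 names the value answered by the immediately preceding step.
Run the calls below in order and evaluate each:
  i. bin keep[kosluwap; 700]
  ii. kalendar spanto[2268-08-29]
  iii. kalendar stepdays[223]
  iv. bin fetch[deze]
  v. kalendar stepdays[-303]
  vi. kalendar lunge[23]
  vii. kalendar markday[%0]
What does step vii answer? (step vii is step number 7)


Answer: 2269-03-27

Derivation:
>> bin keep(k→kosluwap, v→700)
<< nil
>> kalendar spanto(d→2268-08-29)
<< 410
>> kalendar stepdays(n→223)
<< 2268-02-24
>> bin fetch(k→deze)
<< 348
>> kalendar stepdays(n→-303)
<< 2267-04-27
>> kalendar lunge(n→23)
<< 2269-03-27
>> kalendar markday(d→%0)
<< 2269-03-27


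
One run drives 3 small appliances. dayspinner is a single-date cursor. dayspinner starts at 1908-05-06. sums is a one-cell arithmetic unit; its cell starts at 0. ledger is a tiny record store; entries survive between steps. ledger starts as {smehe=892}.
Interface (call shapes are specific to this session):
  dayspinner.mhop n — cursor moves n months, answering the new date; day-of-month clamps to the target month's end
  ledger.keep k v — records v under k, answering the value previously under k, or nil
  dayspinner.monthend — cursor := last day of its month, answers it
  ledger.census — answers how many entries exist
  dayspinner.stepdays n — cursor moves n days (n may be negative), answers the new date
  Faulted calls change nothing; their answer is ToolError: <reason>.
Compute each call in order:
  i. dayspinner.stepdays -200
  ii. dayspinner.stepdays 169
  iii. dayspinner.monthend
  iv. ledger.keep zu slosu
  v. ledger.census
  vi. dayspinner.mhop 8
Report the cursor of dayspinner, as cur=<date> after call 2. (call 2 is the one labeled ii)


Answer: cur=1908-04-05

Derivation:
==> dayspinner.stepdays(n='-200')
<== 1907-10-19
==> dayspinner.stepdays(n='169')
<== 1908-04-05
==> dayspinner.monthend()
<== 1908-04-30
==> ledger.keep(k='zu', v='slosu')
<== nil
==> ledger.census()
<== 2
==> dayspinner.mhop(n='8')
<== 1908-12-30


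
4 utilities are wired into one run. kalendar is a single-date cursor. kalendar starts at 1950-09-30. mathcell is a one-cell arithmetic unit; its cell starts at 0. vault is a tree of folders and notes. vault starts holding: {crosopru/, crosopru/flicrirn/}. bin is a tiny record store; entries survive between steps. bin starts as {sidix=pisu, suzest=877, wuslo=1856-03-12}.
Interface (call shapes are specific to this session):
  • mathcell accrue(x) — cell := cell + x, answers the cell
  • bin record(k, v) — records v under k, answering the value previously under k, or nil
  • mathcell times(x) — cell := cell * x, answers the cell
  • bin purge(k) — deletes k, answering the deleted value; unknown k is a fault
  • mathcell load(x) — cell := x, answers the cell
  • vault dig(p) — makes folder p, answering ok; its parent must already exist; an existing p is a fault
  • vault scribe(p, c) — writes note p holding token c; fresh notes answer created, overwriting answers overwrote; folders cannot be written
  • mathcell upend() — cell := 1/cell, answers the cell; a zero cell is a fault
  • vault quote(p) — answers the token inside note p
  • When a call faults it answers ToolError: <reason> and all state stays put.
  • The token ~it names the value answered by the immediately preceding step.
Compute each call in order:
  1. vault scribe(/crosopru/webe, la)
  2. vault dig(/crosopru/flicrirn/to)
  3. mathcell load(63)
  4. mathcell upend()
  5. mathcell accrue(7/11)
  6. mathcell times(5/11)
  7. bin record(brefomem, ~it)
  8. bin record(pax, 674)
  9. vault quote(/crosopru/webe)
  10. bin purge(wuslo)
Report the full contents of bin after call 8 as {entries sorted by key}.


Answer: {brefomem=2260/7623, pax=674, sidix=pisu, suzest=877, wuslo=1856-03-12}

Derivation:
% vault scribe(p: /crosopru/webe, c: la) -> created
% vault dig(p: /crosopru/flicrirn/to) -> ok
% mathcell load(x: 63) -> 63
% mathcell upend() -> 1/63
% mathcell accrue(x: 7/11) -> 452/693
% mathcell times(x: 5/11) -> 2260/7623
% bin record(k: brefomem, v: ~it) -> nil
% bin record(k: pax, v: 674) -> nil
% vault quote(p: /crosopru/webe) -> la
% bin purge(k: wuslo) -> 1856-03-12


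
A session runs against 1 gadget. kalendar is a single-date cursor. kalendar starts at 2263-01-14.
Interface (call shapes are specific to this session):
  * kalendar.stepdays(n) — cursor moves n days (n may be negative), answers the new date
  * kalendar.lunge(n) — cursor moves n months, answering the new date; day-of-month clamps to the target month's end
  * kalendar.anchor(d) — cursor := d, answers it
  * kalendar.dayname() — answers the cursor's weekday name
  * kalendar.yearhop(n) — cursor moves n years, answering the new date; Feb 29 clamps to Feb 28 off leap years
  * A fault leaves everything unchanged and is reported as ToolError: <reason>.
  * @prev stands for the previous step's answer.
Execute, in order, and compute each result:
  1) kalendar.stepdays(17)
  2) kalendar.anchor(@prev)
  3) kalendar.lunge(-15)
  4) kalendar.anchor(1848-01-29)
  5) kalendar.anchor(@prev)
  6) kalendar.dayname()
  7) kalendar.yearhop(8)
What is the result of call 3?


Answer: 2261-10-31

Derivation:
% kalendar.stepdays(17) == 2263-01-31
% kalendar.anchor(@prev) == 2263-01-31
% kalendar.lunge(-15) == 2261-10-31
% kalendar.anchor(1848-01-29) == 1848-01-29
% kalendar.anchor(@prev) == 1848-01-29
% kalendar.dayname() == Saturday
% kalendar.yearhop(8) == 1856-01-29


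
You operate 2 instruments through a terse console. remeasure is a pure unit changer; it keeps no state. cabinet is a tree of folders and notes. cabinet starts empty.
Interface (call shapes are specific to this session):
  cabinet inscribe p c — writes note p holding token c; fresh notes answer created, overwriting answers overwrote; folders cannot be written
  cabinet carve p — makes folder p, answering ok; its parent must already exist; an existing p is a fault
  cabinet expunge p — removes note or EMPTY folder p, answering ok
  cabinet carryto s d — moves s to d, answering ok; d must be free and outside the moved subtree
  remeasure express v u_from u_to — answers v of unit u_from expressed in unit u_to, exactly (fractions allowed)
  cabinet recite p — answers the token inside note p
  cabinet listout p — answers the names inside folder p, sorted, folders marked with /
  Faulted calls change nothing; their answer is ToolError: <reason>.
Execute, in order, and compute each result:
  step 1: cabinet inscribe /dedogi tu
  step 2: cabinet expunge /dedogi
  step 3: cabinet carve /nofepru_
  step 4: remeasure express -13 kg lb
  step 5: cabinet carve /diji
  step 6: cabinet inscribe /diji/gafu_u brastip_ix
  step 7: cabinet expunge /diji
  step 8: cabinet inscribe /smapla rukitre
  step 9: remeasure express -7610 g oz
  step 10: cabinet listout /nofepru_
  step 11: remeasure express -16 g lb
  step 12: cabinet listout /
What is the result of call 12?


[in] cabinet inscribe /dedogi tu
  created
[in] cabinet expunge /dedogi
  ok
[in] cabinet carve /nofepru_
  ok
[in] remeasure express -13 kg lb
  -1300000000/45359237
[in] cabinet carve /diji
  ok
[in] cabinet inscribe /diji/gafu_u brastip_ix
  created
[in] cabinet expunge /diji
  ToolError: not empty
[in] cabinet inscribe /smapla rukitre
  created
[in] remeasure express -7610 g oz
  -12176000000/45359237
[in] cabinet listout /nofepru_
  []
[in] remeasure express -16 g lb
  -1600000/45359237
[in] cabinet listout /
  [diji/, nofepru_/, smapla]

Answer: [diji/, nofepru_/, smapla]


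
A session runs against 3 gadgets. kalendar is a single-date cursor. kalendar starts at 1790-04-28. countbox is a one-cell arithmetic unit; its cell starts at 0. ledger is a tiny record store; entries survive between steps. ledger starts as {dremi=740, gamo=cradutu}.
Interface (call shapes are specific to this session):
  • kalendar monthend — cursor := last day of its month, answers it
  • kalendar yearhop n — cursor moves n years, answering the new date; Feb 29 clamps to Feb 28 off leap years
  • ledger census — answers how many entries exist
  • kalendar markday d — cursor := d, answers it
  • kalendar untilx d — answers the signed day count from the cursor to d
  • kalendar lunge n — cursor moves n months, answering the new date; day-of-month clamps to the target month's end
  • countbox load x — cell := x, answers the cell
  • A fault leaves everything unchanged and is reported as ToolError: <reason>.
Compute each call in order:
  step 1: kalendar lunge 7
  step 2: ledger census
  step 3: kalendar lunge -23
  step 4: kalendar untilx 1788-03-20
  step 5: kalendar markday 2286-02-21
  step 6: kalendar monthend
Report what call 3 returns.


-> kalendar lunge(n: 7)
<- 1790-11-28
-> ledger census()
<- 2
-> kalendar lunge(n: -23)
<- 1788-12-28
-> kalendar untilx(d: 1788-03-20)
<- -283
-> kalendar markday(d: 2286-02-21)
<- 2286-02-21
-> kalendar monthend()
<- 2286-02-28

Answer: 1788-12-28


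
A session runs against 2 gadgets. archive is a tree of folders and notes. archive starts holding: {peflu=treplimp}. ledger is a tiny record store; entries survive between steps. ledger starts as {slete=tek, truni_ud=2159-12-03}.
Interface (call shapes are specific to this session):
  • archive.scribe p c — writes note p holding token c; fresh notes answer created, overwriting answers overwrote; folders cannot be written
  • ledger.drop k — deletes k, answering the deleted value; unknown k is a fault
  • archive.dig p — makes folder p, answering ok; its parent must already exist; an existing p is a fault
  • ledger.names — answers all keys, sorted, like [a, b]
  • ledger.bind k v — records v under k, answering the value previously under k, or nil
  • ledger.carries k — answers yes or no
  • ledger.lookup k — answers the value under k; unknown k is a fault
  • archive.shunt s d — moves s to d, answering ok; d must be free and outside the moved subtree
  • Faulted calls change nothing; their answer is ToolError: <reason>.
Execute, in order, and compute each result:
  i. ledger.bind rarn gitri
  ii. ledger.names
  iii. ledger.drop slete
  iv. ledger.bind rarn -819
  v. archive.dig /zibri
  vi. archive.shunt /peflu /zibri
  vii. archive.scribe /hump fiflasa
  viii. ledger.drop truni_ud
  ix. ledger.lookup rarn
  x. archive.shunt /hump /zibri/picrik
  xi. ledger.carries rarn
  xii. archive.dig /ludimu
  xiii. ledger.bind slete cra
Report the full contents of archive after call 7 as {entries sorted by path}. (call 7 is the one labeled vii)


·→ ledger.bind(k: rarn, v: gitri)
·← nil
·→ ledger.names()
·← [rarn, slete, truni_ud]
·→ ledger.drop(k: slete)
·← tek
·→ ledger.bind(k: rarn, v: -819)
·← gitri
·→ archive.dig(p: /zibri)
·← ok
·→ archive.shunt(s: /peflu, d: /zibri)
·← ToolError: exists
·→ archive.scribe(p: /hump, c: fiflasa)
·← created
·→ ledger.drop(k: truni_ud)
·← 2159-12-03
·→ ledger.lookup(k: rarn)
·← -819
·→ archive.shunt(s: /hump, d: /zibri/picrik)
·← ok
·→ ledger.carries(k: rarn)
·← yes
·→ archive.dig(p: /ludimu)
·← ok
·→ ledger.bind(k: slete, v: cra)
·← nil

Answer: {hump=fiflasa, peflu=treplimp, zibri/}


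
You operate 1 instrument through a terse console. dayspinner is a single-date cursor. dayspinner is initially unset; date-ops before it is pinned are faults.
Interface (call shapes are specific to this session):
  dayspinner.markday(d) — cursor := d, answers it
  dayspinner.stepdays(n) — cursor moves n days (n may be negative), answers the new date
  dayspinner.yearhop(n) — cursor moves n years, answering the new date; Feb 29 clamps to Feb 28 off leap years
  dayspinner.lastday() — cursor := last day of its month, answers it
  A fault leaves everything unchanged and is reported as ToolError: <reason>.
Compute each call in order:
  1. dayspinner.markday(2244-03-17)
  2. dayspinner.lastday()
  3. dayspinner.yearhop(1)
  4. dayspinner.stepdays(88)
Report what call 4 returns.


// dayspinner.markday(d→2244-03-17) : 2244-03-17
// dayspinner.lastday() : 2244-03-31
// dayspinner.yearhop(n→1) : 2245-03-31
// dayspinner.stepdays(n→88) : 2245-06-27

Answer: 2245-06-27


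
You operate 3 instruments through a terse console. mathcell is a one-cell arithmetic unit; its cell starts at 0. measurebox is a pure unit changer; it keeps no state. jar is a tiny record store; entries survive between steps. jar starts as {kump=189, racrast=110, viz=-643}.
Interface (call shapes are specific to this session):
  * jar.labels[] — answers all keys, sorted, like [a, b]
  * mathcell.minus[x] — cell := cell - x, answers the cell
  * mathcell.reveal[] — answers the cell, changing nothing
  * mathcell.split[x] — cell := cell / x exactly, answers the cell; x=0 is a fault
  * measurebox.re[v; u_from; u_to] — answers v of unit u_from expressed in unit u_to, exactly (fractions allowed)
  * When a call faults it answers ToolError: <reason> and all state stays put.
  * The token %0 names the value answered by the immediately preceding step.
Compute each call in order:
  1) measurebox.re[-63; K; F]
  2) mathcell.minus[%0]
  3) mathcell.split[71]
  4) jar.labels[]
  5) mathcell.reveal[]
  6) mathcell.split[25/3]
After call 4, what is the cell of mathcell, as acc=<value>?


·→ re(v='-63', u_from='K', u_to='F')
·← -57307/100
·→ minus(x='%0')
·← 57307/100
·→ split(x='71')
·← 57307/7100
·→ labels()
·← [kump, racrast, viz]
·→ reveal()
·← 57307/7100
·→ split(x='25/3')
·← 171921/177500

Answer: acc=57307/7100


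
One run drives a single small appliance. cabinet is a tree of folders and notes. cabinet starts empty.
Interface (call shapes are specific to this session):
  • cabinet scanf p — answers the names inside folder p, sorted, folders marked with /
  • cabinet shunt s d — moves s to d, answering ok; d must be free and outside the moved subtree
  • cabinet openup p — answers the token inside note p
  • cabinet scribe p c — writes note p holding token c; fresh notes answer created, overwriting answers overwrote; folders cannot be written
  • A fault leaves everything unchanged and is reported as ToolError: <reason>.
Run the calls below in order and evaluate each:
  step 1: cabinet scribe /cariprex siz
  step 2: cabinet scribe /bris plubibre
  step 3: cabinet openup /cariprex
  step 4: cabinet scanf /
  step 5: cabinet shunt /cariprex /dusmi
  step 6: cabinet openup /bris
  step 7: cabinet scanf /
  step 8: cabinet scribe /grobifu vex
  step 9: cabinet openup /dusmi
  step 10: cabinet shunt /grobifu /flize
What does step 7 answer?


Act: cabinet scribe[p='/cariprex'; c='siz']
Obs: created
Act: cabinet scribe[p='/bris'; c='plubibre']
Obs: created
Act: cabinet openup[p='/cariprex']
Obs: siz
Act: cabinet scanf[p='/']
Obs: [bris, cariprex]
Act: cabinet shunt[s='/cariprex'; d='/dusmi']
Obs: ok
Act: cabinet openup[p='/bris']
Obs: plubibre
Act: cabinet scanf[p='/']
Obs: [bris, dusmi]
Act: cabinet scribe[p='/grobifu'; c='vex']
Obs: created
Act: cabinet openup[p='/dusmi']
Obs: siz
Act: cabinet shunt[s='/grobifu'; d='/flize']
Obs: ok

Answer: [bris, dusmi]
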